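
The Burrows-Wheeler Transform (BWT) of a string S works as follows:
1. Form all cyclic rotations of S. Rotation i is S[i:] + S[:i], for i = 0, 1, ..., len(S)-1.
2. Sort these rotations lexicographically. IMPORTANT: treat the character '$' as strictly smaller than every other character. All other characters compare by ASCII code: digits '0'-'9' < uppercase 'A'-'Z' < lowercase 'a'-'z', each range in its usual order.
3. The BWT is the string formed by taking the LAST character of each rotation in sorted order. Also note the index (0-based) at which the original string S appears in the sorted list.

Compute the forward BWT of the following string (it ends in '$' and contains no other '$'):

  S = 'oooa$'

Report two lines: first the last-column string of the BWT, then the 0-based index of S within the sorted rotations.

Answer: aooo$
4

Derivation:
All 5 rotations (rotation i = S[i:]+S[:i]):
  rot[0] = oooa$
  rot[1] = ooa$o
  rot[2] = oa$oo
  rot[3] = a$ooo
  rot[4] = $oooa
Sorted (with $ < everything):
  sorted[0] = $oooa  (last char: 'a')
  sorted[1] = a$ooo  (last char: 'o')
  sorted[2] = oa$oo  (last char: 'o')
  sorted[3] = ooa$o  (last char: 'o')
  sorted[4] = oooa$  (last char: '$')
Last column: aooo$
Original string S is at sorted index 4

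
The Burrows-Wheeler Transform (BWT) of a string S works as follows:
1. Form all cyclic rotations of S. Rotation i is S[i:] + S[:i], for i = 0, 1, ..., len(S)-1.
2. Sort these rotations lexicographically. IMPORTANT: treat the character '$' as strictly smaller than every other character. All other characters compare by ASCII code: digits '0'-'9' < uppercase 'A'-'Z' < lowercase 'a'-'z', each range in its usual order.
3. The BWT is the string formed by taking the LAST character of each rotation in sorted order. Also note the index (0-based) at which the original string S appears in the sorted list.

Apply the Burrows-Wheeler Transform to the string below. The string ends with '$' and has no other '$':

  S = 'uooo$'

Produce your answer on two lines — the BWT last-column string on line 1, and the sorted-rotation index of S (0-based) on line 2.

All 5 rotations (rotation i = S[i:]+S[:i]):
  rot[0] = uooo$
  rot[1] = ooo$u
  rot[2] = oo$uo
  rot[3] = o$uoo
  rot[4] = $uooo
Sorted (with $ < everything):
  sorted[0] = $uooo  (last char: 'o')
  sorted[1] = o$uoo  (last char: 'o')
  sorted[2] = oo$uo  (last char: 'o')
  sorted[3] = ooo$u  (last char: 'u')
  sorted[4] = uooo$  (last char: '$')
Last column: ooou$
Original string S is at sorted index 4

Answer: ooou$
4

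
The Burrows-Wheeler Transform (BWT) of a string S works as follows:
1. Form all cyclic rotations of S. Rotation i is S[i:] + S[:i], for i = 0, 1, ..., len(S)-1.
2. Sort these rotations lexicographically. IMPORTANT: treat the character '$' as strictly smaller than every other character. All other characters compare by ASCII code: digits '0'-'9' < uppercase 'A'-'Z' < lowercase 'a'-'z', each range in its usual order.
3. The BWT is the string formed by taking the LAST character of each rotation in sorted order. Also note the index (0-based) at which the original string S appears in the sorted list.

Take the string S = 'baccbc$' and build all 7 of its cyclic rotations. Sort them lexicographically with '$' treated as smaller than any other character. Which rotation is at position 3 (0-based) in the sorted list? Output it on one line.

All 7 rotations (rotation i = S[i:]+S[:i]):
  rot[0] = baccbc$
  rot[1] = accbc$b
  rot[2] = ccbc$ba
  rot[3] = cbc$bac
  rot[4] = bc$bacc
  rot[5] = c$baccb
  rot[6] = $baccbc
Sorted (with $ < everything):
  sorted[0] = $baccbc
  sorted[1] = accbc$b
  sorted[2] = baccbc$
  sorted[3] = bc$bacc
  sorted[4] = c$baccb
  sorted[5] = cbc$bac
  sorted[6] = ccbc$ba
sorted[3] = bc$bacc

Answer: bc$bacc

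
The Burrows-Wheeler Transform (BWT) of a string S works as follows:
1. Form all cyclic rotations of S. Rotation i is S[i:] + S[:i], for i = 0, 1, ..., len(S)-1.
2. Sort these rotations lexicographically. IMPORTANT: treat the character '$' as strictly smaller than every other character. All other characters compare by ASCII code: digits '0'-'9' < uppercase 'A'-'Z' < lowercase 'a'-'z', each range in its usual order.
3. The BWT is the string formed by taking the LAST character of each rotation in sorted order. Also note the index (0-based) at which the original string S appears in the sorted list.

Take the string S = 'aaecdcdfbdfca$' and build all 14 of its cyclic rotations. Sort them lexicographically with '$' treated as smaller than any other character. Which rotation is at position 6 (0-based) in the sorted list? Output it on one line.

All 14 rotations (rotation i = S[i:]+S[:i]):
  rot[0] = aaecdcdfbdfca$
  rot[1] = aecdcdfbdfca$a
  rot[2] = ecdcdfbdfca$aa
  rot[3] = cdcdfbdfca$aae
  rot[4] = dcdfbdfca$aaec
  rot[5] = cdfbdfca$aaecd
  rot[6] = dfbdfca$aaecdc
  rot[7] = fbdfca$aaecdcd
  rot[8] = bdfca$aaecdcdf
  rot[9] = dfca$aaecdcdfb
  rot[10] = fca$aaecdcdfbd
  rot[11] = ca$aaecdcdfbdf
  rot[12] = a$aaecdcdfbdfc
  rot[13] = $aaecdcdfbdfca
Sorted (with $ < everything):
  sorted[0] = $aaecdcdfbdfca
  sorted[1] = a$aaecdcdfbdfc
  sorted[2] = aaecdcdfbdfca$
  sorted[3] = aecdcdfbdfca$a
  sorted[4] = bdfca$aaecdcdf
  sorted[5] = ca$aaecdcdfbdf
  sorted[6] = cdcdfbdfca$aae
  sorted[7] = cdfbdfca$aaecd
  sorted[8] = dcdfbdfca$aaec
  sorted[9] = dfbdfca$aaecdc
  sorted[10] = dfca$aaecdcdfb
  sorted[11] = ecdcdfbdfca$aa
  sorted[12] = fbdfca$aaecdcd
  sorted[13] = fca$aaecdcdfbd
sorted[6] = cdcdfbdfca$aae

Answer: cdcdfbdfca$aae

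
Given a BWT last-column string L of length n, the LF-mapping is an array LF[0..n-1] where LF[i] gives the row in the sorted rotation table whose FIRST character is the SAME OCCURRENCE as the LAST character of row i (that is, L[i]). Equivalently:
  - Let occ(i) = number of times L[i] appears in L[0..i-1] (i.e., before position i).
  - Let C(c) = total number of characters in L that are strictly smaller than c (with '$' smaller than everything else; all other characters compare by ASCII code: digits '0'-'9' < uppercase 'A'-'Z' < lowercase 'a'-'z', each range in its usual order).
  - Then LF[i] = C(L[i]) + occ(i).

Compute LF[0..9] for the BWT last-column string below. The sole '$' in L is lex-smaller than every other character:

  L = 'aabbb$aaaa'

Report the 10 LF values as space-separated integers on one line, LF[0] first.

Answer: 1 2 7 8 9 0 3 4 5 6

Derivation:
Char counts: '$':1, 'a':6, 'b':3
C (first-col start): C('$')=0, C('a')=1, C('b')=7
L[0]='a': occ=0, LF[0]=C('a')+0=1+0=1
L[1]='a': occ=1, LF[1]=C('a')+1=1+1=2
L[2]='b': occ=0, LF[2]=C('b')+0=7+0=7
L[3]='b': occ=1, LF[3]=C('b')+1=7+1=8
L[4]='b': occ=2, LF[4]=C('b')+2=7+2=9
L[5]='$': occ=0, LF[5]=C('$')+0=0+0=0
L[6]='a': occ=2, LF[6]=C('a')+2=1+2=3
L[7]='a': occ=3, LF[7]=C('a')+3=1+3=4
L[8]='a': occ=4, LF[8]=C('a')+4=1+4=5
L[9]='a': occ=5, LF[9]=C('a')+5=1+5=6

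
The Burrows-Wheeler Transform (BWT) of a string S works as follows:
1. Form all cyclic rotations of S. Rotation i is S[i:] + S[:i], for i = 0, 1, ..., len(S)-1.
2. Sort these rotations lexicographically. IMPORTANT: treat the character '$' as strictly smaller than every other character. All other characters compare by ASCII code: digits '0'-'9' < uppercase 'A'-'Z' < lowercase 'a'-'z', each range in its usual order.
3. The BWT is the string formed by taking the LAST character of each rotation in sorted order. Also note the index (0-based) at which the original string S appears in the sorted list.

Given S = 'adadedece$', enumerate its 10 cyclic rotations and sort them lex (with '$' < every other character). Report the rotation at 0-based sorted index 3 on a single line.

All 10 rotations (rotation i = S[i:]+S[:i]):
  rot[0] = adadedece$
  rot[1] = dadedece$a
  rot[2] = adedece$ad
  rot[3] = dedece$ada
  rot[4] = edece$adad
  rot[5] = dece$adade
  rot[6] = ece$adaded
  rot[7] = ce$adadede
  rot[8] = e$adadedec
  rot[9] = $adadedece
Sorted (with $ < everything):
  sorted[0] = $adadedece
  sorted[1] = adadedece$
  sorted[2] = adedece$ad
  sorted[3] = ce$adadede
  sorted[4] = dadedece$a
  sorted[5] = dece$adade
  sorted[6] = dedece$ada
  sorted[7] = e$adadedec
  sorted[8] = ece$adaded
  sorted[9] = edece$adad
sorted[3] = ce$adadede

Answer: ce$adadede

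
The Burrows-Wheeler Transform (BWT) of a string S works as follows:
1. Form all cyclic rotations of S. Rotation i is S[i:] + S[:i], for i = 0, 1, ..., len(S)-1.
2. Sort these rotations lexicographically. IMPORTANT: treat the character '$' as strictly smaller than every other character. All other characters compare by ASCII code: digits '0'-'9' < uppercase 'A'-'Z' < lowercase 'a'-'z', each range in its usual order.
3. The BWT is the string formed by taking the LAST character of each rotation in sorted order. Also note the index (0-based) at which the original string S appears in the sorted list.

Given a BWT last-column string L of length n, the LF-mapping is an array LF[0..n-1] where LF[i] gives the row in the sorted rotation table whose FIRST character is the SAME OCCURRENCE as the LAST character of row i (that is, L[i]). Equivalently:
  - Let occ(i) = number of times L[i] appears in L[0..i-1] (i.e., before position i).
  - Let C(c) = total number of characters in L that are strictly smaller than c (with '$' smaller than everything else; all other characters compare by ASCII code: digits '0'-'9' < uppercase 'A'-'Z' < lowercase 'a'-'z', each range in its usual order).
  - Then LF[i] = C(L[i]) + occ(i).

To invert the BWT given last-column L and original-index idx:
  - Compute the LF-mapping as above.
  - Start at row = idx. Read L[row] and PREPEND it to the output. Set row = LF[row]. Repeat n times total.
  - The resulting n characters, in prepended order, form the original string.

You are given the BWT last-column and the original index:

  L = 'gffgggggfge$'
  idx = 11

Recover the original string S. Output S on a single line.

LF mapping: 5 2 3 6 7 8 9 10 4 11 1 0
Walk LF starting at row 11, prepending L[row]:
  step 1: row=11, L[11]='$', prepend. Next row=LF[11]=0
  step 2: row=0, L[0]='g', prepend. Next row=LF[0]=5
  step 3: row=5, L[5]='g', prepend. Next row=LF[5]=8
  step 4: row=8, L[8]='f', prepend. Next row=LF[8]=4
  step 5: row=4, L[4]='g', prepend. Next row=LF[4]=7
  step 6: row=7, L[7]='g', prepend. Next row=LF[7]=10
  step 7: row=10, L[10]='e', prepend. Next row=LF[10]=1
  step 8: row=1, L[1]='f', prepend. Next row=LF[1]=2
  step 9: row=2, L[2]='f', prepend. Next row=LF[2]=3
  step 10: row=3, L[3]='g', prepend. Next row=LF[3]=6
  step 11: row=6, L[6]='g', prepend. Next row=LF[6]=9
  step 12: row=9, L[9]='g', prepend. Next row=LF[9]=11
Reversed output: gggffeggfgg$

Answer: gggffeggfgg$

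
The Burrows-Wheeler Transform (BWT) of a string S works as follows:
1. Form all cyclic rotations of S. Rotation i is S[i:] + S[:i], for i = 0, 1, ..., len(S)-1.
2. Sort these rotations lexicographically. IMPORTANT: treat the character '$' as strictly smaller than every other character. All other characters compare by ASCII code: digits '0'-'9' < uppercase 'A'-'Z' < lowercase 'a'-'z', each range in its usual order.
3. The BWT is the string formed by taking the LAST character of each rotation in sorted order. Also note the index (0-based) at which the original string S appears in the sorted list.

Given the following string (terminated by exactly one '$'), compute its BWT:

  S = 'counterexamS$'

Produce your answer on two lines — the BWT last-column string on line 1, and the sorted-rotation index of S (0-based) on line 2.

Answer: Smx$traucenoe
3

Derivation:
All 13 rotations (rotation i = S[i:]+S[:i]):
  rot[0] = counterexamS$
  rot[1] = ounterexamS$c
  rot[2] = unterexamS$co
  rot[3] = nterexamS$cou
  rot[4] = terexamS$coun
  rot[5] = erexamS$count
  rot[6] = rexamS$counte
  rot[7] = examS$counter
  rot[8] = xamS$countere
  rot[9] = amS$counterex
  rot[10] = mS$counterexa
  rot[11] = S$counterexam
  rot[12] = $counterexamS
Sorted (with $ < everything):
  sorted[0] = $counterexamS  (last char: 'S')
  sorted[1] = S$counterexam  (last char: 'm')
  sorted[2] = amS$counterex  (last char: 'x')
  sorted[3] = counterexamS$  (last char: '$')
  sorted[4] = erexamS$count  (last char: 't')
  sorted[5] = examS$counter  (last char: 'r')
  sorted[6] = mS$counterexa  (last char: 'a')
  sorted[7] = nterexamS$cou  (last char: 'u')
  sorted[8] = ounterexamS$c  (last char: 'c')
  sorted[9] = rexamS$counte  (last char: 'e')
  sorted[10] = terexamS$coun  (last char: 'n')
  sorted[11] = unterexamS$co  (last char: 'o')
  sorted[12] = xamS$countere  (last char: 'e')
Last column: Smx$traucenoe
Original string S is at sorted index 3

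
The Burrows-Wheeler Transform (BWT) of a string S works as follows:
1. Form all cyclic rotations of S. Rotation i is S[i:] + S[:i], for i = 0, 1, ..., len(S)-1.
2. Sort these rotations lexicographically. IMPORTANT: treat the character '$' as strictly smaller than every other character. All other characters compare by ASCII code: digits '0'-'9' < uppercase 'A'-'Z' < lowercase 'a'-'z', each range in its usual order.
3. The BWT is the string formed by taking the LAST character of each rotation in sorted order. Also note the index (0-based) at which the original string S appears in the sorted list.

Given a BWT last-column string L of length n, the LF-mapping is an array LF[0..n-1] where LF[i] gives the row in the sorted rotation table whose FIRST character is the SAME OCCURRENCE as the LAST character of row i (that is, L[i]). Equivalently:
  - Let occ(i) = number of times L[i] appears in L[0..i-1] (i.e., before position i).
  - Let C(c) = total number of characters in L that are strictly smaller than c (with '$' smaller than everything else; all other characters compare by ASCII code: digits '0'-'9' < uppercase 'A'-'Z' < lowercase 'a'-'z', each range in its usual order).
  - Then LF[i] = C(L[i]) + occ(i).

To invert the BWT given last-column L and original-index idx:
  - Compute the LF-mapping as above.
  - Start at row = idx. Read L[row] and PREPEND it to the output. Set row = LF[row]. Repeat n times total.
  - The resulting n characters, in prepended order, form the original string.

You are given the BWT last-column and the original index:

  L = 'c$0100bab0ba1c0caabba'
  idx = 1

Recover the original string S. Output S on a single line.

Answer: 000aabcb100ba1acbabc$

Derivation:
LF mapping: 18 0 1 6 2 3 13 8 14 4 15 9 7 19 5 20 10 11 16 17 12
Walk LF starting at row 1, prepending L[row]:
  step 1: row=1, L[1]='$', prepend. Next row=LF[1]=0
  step 2: row=0, L[0]='c', prepend. Next row=LF[0]=18
  step 3: row=18, L[18]='b', prepend. Next row=LF[18]=16
  step 4: row=16, L[16]='a', prepend. Next row=LF[16]=10
  step 5: row=10, L[10]='b', prepend. Next row=LF[10]=15
  step 6: row=15, L[15]='c', prepend. Next row=LF[15]=20
  step 7: row=20, L[20]='a', prepend. Next row=LF[20]=12
  step 8: row=12, L[12]='1', prepend. Next row=LF[12]=7
  step 9: row=7, L[7]='a', prepend. Next row=LF[7]=8
  step 10: row=8, L[8]='b', prepend. Next row=LF[8]=14
  step 11: row=14, L[14]='0', prepend. Next row=LF[14]=5
  step 12: row=5, L[5]='0', prepend. Next row=LF[5]=3
  step 13: row=3, L[3]='1', prepend. Next row=LF[3]=6
  step 14: row=6, L[6]='b', prepend. Next row=LF[6]=13
  step 15: row=13, L[13]='c', prepend. Next row=LF[13]=19
  step 16: row=19, L[19]='b', prepend. Next row=LF[19]=17
  step 17: row=17, L[17]='a', prepend. Next row=LF[17]=11
  step 18: row=11, L[11]='a', prepend. Next row=LF[11]=9
  step 19: row=9, L[9]='0', prepend. Next row=LF[9]=4
  step 20: row=4, L[4]='0', prepend. Next row=LF[4]=2
  step 21: row=2, L[2]='0', prepend. Next row=LF[2]=1
Reversed output: 000aabcb100ba1acbabc$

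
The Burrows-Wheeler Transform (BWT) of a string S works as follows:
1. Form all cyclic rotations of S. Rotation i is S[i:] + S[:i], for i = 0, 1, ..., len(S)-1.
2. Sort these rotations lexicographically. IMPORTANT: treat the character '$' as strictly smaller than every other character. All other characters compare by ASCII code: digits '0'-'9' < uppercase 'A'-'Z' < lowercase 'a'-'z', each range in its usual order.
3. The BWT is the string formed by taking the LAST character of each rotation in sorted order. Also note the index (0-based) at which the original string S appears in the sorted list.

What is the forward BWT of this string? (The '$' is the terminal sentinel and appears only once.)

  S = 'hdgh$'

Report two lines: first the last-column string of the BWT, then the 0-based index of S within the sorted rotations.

All 5 rotations (rotation i = S[i:]+S[:i]):
  rot[0] = hdgh$
  rot[1] = dgh$h
  rot[2] = gh$hd
  rot[3] = h$hdg
  rot[4] = $hdgh
Sorted (with $ < everything):
  sorted[0] = $hdgh  (last char: 'h')
  sorted[1] = dgh$h  (last char: 'h')
  sorted[2] = gh$hd  (last char: 'd')
  sorted[3] = h$hdg  (last char: 'g')
  sorted[4] = hdgh$  (last char: '$')
Last column: hhdg$
Original string S is at sorted index 4

Answer: hhdg$
4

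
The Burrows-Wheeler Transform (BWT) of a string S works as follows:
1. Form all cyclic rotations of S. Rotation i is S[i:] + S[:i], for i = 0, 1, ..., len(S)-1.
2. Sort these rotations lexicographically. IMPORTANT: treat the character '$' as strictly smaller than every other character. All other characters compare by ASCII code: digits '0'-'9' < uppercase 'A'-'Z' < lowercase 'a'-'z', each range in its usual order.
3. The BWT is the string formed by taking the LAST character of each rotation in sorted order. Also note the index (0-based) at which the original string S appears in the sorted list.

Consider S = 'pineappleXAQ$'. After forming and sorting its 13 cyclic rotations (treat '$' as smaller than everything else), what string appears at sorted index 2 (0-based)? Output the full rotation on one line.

All 13 rotations (rotation i = S[i:]+S[:i]):
  rot[0] = pineappleXAQ$
  rot[1] = ineappleXAQ$p
  rot[2] = neappleXAQ$pi
  rot[3] = eappleXAQ$pin
  rot[4] = appleXAQ$pine
  rot[5] = ppleXAQ$pinea
  rot[6] = pleXAQ$pineap
  rot[7] = leXAQ$pineapp
  rot[8] = eXAQ$pineappl
  rot[9] = XAQ$pineapple
  rot[10] = AQ$pineappleX
  rot[11] = Q$pineappleXA
  rot[12] = $pineappleXAQ
Sorted (with $ < everything):
  sorted[0] = $pineappleXAQ
  sorted[1] = AQ$pineappleX
  sorted[2] = Q$pineappleXA
  sorted[3] = XAQ$pineapple
  sorted[4] = appleXAQ$pine
  sorted[5] = eXAQ$pineappl
  sorted[6] = eappleXAQ$pin
  sorted[7] = ineappleXAQ$p
  sorted[8] = leXAQ$pineapp
  sorted[9] = neappleXAQ$pi
  sorted[10] = pineappleXAQ$
  sorted[11] = pleXAQ$pineap
  sorted[12] = ppleXAQ$pinea
sorted[2] = Q$pineappleXA

Answer: Q$pineappleXA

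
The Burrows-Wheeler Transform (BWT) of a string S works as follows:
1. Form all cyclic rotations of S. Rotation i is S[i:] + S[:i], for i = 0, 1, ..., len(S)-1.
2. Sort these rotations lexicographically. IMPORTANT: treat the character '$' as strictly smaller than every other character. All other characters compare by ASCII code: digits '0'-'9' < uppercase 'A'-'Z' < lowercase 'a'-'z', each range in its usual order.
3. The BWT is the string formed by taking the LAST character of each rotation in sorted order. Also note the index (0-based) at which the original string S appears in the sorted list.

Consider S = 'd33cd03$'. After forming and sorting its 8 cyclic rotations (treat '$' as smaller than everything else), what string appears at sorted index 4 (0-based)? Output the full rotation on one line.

Answer: 3cd03$d3

Derivation:
All 8 rotations (rotation i = S[i:]+S[:i]):
  rot[0] = d33cd03$
  rot[1] = 33cd03$d
  rot[2] = 3cd03$d3
  rot[3] = cd03$d33
  rot[4] = d03$d33c
  rot[5] = 03$d33cd
  rot[6] = 3$d33cd0
  rot[7] = $d33cd03
Sorted (with $ < everything):
  sorted[0] = $d33cd03
  sorted[1] = 03$d33cd
  sorted[2] = 3$d33cd0
  sorted[3] = 33cd03$d
  sorted[4] = 3cd03$d3
  sorted[5] = cd03$d33
  sorted[6] = d03$d33c
  sorted[7] = d33cd03$
sorted[4] = 3cd03$d3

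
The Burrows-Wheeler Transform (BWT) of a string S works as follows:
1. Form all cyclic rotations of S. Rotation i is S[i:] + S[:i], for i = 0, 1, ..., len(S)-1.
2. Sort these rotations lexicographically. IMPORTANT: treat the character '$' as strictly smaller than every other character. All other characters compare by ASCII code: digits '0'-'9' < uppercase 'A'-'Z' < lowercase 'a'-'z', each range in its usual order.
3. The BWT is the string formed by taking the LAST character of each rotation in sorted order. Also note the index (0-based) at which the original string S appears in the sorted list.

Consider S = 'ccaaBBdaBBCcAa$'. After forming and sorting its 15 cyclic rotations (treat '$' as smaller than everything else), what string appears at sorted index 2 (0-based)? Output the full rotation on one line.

All 15 rotations (rotation i = S[i:]+S[:i]):
  rot[0] = ccaaBBdaBBCcAa$
  rot[1] = caaBBdaBBCcAa$c
  rot[2] = aaBBdaBBCcAa$cc
  rot[3] = aBBdaBBCcAa$cca
  rot[4] = BBdaBBCcAa$ccaa
  rot[5] = BdaBBCcAa$ccaaB
  rot[6] = daBBCcAa$ccaaBB
  rot[7] = aBBCcAa$ccaaBBd
  rot[8] = BBCcAa$ccaaBBda
  rot[9] = BCcAa$ccaaBBdaB
  rot[10] = CcAa$ccaaBBdaBB
  rot[11] = cAa$ccaaBBdaBBC
  rot[12] = Aa$ccaaBBdaBBCc
  rot[13] = a$ccaaBBdaBBCcA
  rot[14] = $ccaaBBdaBBCcAa
Sorted (with $ < everything):
  sorted[0] = $ccaaBBdaBBCcAa
  sorted[1] = Aa$ccaaBBdaBBCc
  sorted[2] = BBCcAa$ccaaBBda
  sorted[3] = BBdaBBCcAa$ccaa
  sorted[4] = BCcAa$ccaaBBdaB
  sorted[5] = BdaBBCcAa$ccaaB
  sorted[6] = CcAa$ccaaBBdaBB
  sorted[7] = a$ccaaBBdaBBCcA
  sorted[8] = aBBCcAa$ccaaBBd
  sorted[9] = aBBdaBBCcAa$cca
  sorted[10] = aaBBdaBBCcAa$cc
  sorted[11] = cAa$ccaaBBdaBBC
  sorted[12] = caaBBdaBBCcAa$c
  sorted[13] = ccaaBBdaBBCcAa$
  sorted[14] = daBBCcAa$ccaaBB
sorted[2] = BBCcAa$ccaaBBda

Answer: BBCcAa$ccaaBBda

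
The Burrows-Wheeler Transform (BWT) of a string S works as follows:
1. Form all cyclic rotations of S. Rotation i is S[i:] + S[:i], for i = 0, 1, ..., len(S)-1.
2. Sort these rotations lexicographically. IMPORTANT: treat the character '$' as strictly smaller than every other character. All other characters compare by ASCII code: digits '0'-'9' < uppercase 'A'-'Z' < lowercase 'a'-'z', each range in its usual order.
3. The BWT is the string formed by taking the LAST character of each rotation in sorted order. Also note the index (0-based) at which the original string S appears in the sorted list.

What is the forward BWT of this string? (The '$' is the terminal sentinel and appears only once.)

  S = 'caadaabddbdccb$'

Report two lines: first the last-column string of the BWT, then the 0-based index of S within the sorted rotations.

All 15 rotations (rotation i = S[i:]+S[:i]):
  rot[0] = caadaabddbdccb$
  rot[1] = aadaabddbdccb$c
  rot[2] = adaabddbdccb$ca
  rot[3] = daabddbdccb$caa
  rot[4] = aabddbdccb$caad
  rot[5] = abddbdccb$caada
  rot[6] = bddbdccb$caadaa
  rot[7] = ddbdccb$caadaab
  rot[8] = dbdccb$caadaabd
  rot[9] = bdccb$caadaabdd
  rot[10] = dccb$caadaabddb
  rot[11] = ccb$caadaabddbd
  rot[12] = cb$caadaabddbdc
  rot[13] = b$caadaabddbdcc
  rot[14] = $caadaabddbdccb
Sorted (with $ < everything):
  sorted[0] = $caadaabddbdccb  (last char: 'b')
  sorted[1] = aabddbdccb$caad  (last char: 'd')
  sorted[2] = aadaabddbdccb$c  (last char: 'c')
  sorted[3] = abddbdccb$caada  (last char: 'a')
  sorted[4] = adaabddbdccb$ca  (last char: 'a')
  sorted[5] = b$caadaabddbdcc  (last char: 'c')
  sorted[6] = bdccb$caadaabdd  (last char: 'd')
  sorted[7] = bddbdccb$caadaa  (last char: 'a')
  sorted[8] = caadaabddbdccb$  (last char: '$')
  sorted[9] = cb$caadaabddbdc  (last char: 'c')
  sorted[10] = ccb$caadaabddbd  (last char: 'd')
  sorted[11] = daabddbdccb$caa  (last char: 'a')
  sorted[12] = dbdccb$caadaabd  (last char: 'd')
  sorted[13] = dccb$caadaabddb  (last char: 'b')
  sorted[14] = ddbdccb$caadaab  (last char: 'b')
Last column: bdcaacda$cdadbb
Original string S is at sorted index 8

Answer: bdcaacda$cdadbb
8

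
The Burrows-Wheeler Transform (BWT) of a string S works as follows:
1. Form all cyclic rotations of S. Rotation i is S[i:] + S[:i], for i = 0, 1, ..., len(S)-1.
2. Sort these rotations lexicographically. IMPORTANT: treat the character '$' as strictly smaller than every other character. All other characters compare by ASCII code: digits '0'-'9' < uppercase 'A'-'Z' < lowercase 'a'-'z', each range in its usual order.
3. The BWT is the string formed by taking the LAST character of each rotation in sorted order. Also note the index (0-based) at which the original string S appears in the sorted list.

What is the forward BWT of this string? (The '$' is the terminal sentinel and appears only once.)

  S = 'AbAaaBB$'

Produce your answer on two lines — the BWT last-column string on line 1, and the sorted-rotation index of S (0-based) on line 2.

All 8 rotations (rotation i = S[i:]+S[:i]):
  rot[0] = AbAaaBB$
  rot[1] = bAaaBB$A
  rot[2] = AaaBB$Ab
  rot[3] = aaBB$AbA
  rot[4] = aBB$AbAa
  rot[5] = BB$AbAaa
  rot[6] = B$AbAaaB
  rot[7] = $AbAaaBB
Sorted (with $ < everything):
  sorted[0] = $AbAaaBB  (last char: 'B')
  sorted[1] = AaaBB$Ab  (last char: 'b')
  sorted[2] = AbAaaBB$  (last char: '$')
  sorted[3] = B$AbAaaB  (last char: 'B')
  sorted[4] = BB$AbAaa  (last char: 'a')
  sorted[5] = aBB$AbAa  (last char: 'a')
  sorted[6] = aaBB$AbA  (last char: 'A')
  sorted[7] = bAaaBB$A  (last char: 'A')
Last column: Bb$BaaAA
Original string S is at sorted index 2

Answer: Bb$BaaAA
2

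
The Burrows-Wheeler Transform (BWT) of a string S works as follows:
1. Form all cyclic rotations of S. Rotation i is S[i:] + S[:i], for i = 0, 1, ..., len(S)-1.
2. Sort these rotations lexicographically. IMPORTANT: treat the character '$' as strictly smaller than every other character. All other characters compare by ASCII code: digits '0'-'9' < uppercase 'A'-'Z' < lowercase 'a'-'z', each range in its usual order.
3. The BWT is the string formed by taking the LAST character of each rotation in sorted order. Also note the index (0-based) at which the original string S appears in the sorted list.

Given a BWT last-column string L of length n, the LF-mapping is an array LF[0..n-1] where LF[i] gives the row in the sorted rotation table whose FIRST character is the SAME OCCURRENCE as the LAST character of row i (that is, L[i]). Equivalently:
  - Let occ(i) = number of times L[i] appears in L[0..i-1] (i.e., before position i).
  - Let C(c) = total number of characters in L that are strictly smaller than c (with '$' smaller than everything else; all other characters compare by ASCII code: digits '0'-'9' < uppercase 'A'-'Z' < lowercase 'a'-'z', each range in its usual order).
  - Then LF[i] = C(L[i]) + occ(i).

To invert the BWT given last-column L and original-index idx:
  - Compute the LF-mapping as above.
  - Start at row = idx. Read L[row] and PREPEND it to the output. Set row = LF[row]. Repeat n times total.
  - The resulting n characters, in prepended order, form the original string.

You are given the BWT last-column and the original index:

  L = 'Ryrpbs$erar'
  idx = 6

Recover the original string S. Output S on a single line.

Answer: raspberryR$

Derivation:
LF mapping: 1 10 6 5 3 9 0 4 7 2 8
Walk LF starting at row 6, prepending L[row]:
  step 1: row=6, L[6]='$', prepend. Next row=LF[6]=0
  step 2: row=0, L[0]='R', prepend. Next row=LF[0]=1
  step 3: row=1, L[1]='y', prepend. Next row=LF[1]=10
  step 4: row=10, L[10]='r', prepend. Next row=LF[10]=8
  step 5: row=8, L[8]='r', prepend. Next row=LF[8]=7
  step 6: row=7, L[7]='e', prepend. Next row=LF[7]=4
  step 7: row=4, L[4]='b', prepend. Next row=LF[4]=3
  step 8: row=3, L[3]='p', prepend. Next row=LF[3]=5
  step 9: row=5, L[5]='s', prepend. Next row=LF[5]=9
  step 10: row=9, L[9]='a', prepend. Next row=LF[9]=2
  step 11: row=2, L[2]='r', prepend. Next row=LF[2]=6
Reversed output: raspberryR$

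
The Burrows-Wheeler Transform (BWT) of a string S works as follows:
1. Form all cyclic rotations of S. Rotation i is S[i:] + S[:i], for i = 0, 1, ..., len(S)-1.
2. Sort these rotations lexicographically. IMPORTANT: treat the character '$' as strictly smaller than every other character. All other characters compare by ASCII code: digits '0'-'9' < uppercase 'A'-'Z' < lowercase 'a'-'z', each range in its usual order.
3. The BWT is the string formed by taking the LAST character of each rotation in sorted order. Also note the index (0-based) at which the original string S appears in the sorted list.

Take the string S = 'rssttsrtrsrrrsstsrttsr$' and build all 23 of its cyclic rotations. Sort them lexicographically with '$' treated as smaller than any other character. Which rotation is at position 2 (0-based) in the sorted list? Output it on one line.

All 23 rotations (rotation i = S[i:]+S[:i]):
  rot[0] = rssttsrtrsrrrsstsrttsr$
  rot[1] = ssttsrtrsrrrsstsrttsr$r
  rot[2] = sttsrtrsrrrsstsrttsr$rs
  rot[3] = ttsrtrsrrrsstsrttsr$rss
  rot[4] = tsrtrsrrrsstsrttsr$rsst
  rot[5] = srtrsrrrsstsrttsr$rsstt
  rot[6] = rtrsrrrsstsrttsr$rsstts
  rot[7] = trsrrrsstsrttsr$rssttsr
  rot[8] = rsrrrsstsrttsr$rssttsrt
  rot[9] = srrrsstsrttsr$rssttsrtr
  rot[10] = rrrsstsrttsr$rssttsrtrs
  rot[11] = rrsstsrttsr$rssttsrtrsr
  rot[12] = rsstsrttsr$rssttsrtrsrr
  rot[13] = sstsrttsr$rssttsrtrsrrr
  rot[14] = stsrttsr$rssttsrtrsrrrs
  rot[15] = tsrttsr$rssttsrtrsrrrss
  rot[16] = srttsr$rssttsrtrsrrrsst
  rot[17] = rttsr$rssttsrtrsrrrssts
  rot[18] = ttsr$rssttsrtrsrrrsstsr
  rot[19] = tsr$rssttsrtrsrrrsstsrt
  rot[20] = sr$rssttsrtrsrrrsstsrtt
  rot[21] = r$rssttsrtrsrrrsstsrtts
  rot[22] = $rssttsrtrsrrrsstsrttsr
Sorted (with $ < everything):
  sorted[0] = $rssttsrtrsrrrsstsrttsr
  sorted[1] = r$rssttsrtrsrrrsstsrtts
  sorted[2] = rrrsstsrttsr$rssttsrtrs
  sorted[3] = rrsstsrttsr$rssttsrtrsr
  sorted[4] = rsrrrsstsrttsr$rssttsrt
  sorted[5] = rsstsrttsr$rssttsrtrsrr
  sorted[6] = rssttsrtrsrrrsstsrttsr$
  sorted[7] = rtrsrrrsstsrttsr$rsstts
  sorted[8] = rttsr$rssttsrtrsrrrssts
  sorted[9] = sr$rssttsrtrsrrrsstsrtt
  sorted[10] = srrrsstsrttsr$rssttsrtr
  sorted[11] = srtrsrrrsstsrttsr$rsstt
  sorted[12] = srttsr$rssttsrtrsrrrsst
  sorted[13] = sstsrttsr$rssttsrtrsrrr
  sorted[14] = ssttsrtrsrrrsstsrttsr$r
  sorted[15] = stsrttsr$rssttsrtrsrrrs
  sorted[16] = sttsrtrsrrrsstsrttsr$rs
  sorted[17] = trsrrrsstsrttsr$rssttsr
  sorted[18] = tsr$rssttsrtrsrrrsstsrt
  sorted[19] = tsrtrsrrrsstsrttsr$rsst
  sorted[20] = tsrttsr$rssttsrtrsrrrss
  sorted[21] = ttsr$rssttsrtrsrrrsstsr
  sorted[22] = ttsrtrsrrrsstsrttsr$rss
sorted[2] = rrrsstsrttsr$rssttsrtrs

Answer: rrrsstsrttsr$rssttsrtrs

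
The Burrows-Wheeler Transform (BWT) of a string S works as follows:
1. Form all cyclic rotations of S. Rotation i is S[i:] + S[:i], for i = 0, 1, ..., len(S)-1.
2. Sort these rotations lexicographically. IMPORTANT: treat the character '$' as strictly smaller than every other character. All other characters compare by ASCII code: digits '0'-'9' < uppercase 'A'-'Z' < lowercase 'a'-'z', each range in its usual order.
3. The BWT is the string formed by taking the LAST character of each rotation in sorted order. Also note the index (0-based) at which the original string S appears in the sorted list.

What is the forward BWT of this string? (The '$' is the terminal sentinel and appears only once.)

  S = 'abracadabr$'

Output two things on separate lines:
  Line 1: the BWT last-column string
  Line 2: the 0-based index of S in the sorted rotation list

Answer: rd$rcaaaabb
2

Derivation:
All 11 rotations (rotation i = S[i:]+S[:i]):
  rot[0] = abracadabr$
  rot[1] = bracadabr$a
  rot[2] = racadabr$ab
  rot[3] = acadabr$abr
  rot[4] = cadabr$abra
  rot[5] = adabr$abrac
  rot[6] = dabr$abraca
  rot[7] = abr$abracad
  rot[8] = br$abracada
  rot[9] = r$abracadab
  rot[10] = $abracadabr
Sorted (with $ < everything):
  sorted[0] = $abracadabr  (last char: 'r')
  sorted[1] = abr$abracad  (last char: 'd')
  sorted[2] = abracadabr$  (last char: '$')
  sorted[3] = acadabr$abr  (last char: 'r')
  sorted[4] = adabr$abrac  (last char: 'c')
  sorted[5] = br$abracada  (last char: 'a')
  sorted[6] = bracadabr$a  (last char: 'a')
  sorted[7] = cadabr$abra  (last char: 'a')
  sorted[8] = dabr$abraca  (last char: 'a')
  sorted[9] = r$abracadab  (last char: 'b')
  sorted[10] = racadabr$ab  (last char: 'b')
Last column: rd$rcaaaabb
Original string S is at sorted index 2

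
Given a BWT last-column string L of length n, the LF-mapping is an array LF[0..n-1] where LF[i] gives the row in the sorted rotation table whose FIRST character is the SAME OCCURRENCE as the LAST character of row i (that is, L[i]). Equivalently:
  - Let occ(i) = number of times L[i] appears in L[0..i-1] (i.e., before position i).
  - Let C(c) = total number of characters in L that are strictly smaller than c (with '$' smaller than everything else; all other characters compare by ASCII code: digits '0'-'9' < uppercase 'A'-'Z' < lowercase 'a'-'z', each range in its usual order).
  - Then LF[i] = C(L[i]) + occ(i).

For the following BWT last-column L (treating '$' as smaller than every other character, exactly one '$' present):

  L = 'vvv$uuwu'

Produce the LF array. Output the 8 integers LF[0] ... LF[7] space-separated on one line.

Char counts: '$':1, 'u':3, 'v':3, 'w':1
C (first-col start): C('$')=0, C('u')=1, C('v')=4, C('w')=7
L[0]='v': occ=0, LF[0]=C('v')+0=4+0=4
L[1]='v': occ=1, LF[1]=C('v')+1=4+1=5
L[2]='v': occ=2, LF[2]=C('v')+2=4+2=6
L[3]='$': occ=0, LF[3]=C('$')+0=0+0=0
L[4]='u': occ=0, LF[4]=C('u')+0=1+0=1
L[5]='u': occ=1, LF[5]=C('u')+1=1+1=2
L[6]='w': occ=0, LF[6]=C('w')+0=7+0=7
L[7]='u': occ=2, LF[7]=C('u')+2=1+2=3

Answer: 4 5 6 0 1 2 7 3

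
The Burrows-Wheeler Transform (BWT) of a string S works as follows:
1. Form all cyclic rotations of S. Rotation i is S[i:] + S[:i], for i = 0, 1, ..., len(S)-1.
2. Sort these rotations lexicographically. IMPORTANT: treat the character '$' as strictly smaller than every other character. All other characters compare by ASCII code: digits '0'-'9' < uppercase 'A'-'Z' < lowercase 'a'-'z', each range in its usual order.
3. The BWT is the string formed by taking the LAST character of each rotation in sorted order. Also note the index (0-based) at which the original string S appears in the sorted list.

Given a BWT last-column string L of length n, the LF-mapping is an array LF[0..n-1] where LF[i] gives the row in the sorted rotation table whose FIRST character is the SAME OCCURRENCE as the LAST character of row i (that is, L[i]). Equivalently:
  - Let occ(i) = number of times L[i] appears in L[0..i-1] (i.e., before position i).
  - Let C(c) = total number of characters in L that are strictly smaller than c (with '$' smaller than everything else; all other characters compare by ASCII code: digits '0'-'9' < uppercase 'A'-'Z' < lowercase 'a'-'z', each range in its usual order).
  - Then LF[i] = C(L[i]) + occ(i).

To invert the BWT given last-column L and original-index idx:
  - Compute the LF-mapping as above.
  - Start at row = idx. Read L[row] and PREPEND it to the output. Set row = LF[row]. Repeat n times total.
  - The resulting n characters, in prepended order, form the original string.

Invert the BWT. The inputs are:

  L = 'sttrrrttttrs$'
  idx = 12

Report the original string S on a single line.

LF mapping: 5 7 8 1 2 3 9 10 11 12 4 6 0
Walk LF starting at row 12, prepending L[row]:
  step 1: row=12, L[12]='$', prepend. Next row=LF[12]=0
  step 2: row=0, L[0]='s', prepend. Next row=LF[0]=5
  step 3: row=5, L[5]='r', prepend. Next row=LF[5]=3
  step 4: row=3, L[3]='r', prepend. Next row=LF[3]=1
  step 5: row=1, L[1]='t', prepend. Next row=LF[1]=7
  step 6: row=7, L[7]='t', prepend. Next row=LF[7]=10
  step 7: row=10, L[10]='r', prepend. Next row=LF[10]=4
  step 8: row=4, L[4]='r', prepend. Next row=LF[4]=2
  step 9: row=2, L[2]='t', prepend. Next row=LF[2]=8
  step 10: row=8, L[8]='t', prepend. Next row=LF[8]=11
  step 11: row=11, L[11]='s', prepend. Next row=LF[11]=6
  step 12: row=6, L[6]='t', prepend. Next row=LF[6]=9
  step 13: row=9, L[9]='t', prepend. Next row=LF[9]=12
Reversed output: ttsttrrttrrs$

Answer: ttsttrrttrrs$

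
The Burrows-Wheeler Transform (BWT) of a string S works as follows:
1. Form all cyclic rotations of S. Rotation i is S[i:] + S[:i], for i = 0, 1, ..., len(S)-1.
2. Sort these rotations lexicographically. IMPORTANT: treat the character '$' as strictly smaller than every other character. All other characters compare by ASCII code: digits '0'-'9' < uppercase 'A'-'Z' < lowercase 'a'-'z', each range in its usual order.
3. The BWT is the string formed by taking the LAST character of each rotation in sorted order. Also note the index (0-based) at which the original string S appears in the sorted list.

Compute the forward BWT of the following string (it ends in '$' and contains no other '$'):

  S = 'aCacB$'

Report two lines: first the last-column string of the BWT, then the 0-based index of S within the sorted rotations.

All 6 rotations (rotation i = S[i:]+S[:i]):
  rot[0] = aCacB$
  rot[1] = CacB$a
  rot[2] = acB$aC
  rot[3] = cB$aCa
  rot[4] = B$aCac
  rot[5] = $aCacB
Sorted (with $ < everything):
  sorted[0] = $aCacB  (last char: 'B')
  sorted[1] = B$aCac  (last char: 'c')
  sorted[2] = CacB$a  (last char: 'a')
  sorted[3] = aCacB$  (last char: '$')
  sorted[4] = acB$aC  (last char: 'C')
  sorted[5] = cB$aCa  (last char: 'a')
Last column: Bca$Ca
Original string S is at sorted index 3

Answer: Bca$Ca
3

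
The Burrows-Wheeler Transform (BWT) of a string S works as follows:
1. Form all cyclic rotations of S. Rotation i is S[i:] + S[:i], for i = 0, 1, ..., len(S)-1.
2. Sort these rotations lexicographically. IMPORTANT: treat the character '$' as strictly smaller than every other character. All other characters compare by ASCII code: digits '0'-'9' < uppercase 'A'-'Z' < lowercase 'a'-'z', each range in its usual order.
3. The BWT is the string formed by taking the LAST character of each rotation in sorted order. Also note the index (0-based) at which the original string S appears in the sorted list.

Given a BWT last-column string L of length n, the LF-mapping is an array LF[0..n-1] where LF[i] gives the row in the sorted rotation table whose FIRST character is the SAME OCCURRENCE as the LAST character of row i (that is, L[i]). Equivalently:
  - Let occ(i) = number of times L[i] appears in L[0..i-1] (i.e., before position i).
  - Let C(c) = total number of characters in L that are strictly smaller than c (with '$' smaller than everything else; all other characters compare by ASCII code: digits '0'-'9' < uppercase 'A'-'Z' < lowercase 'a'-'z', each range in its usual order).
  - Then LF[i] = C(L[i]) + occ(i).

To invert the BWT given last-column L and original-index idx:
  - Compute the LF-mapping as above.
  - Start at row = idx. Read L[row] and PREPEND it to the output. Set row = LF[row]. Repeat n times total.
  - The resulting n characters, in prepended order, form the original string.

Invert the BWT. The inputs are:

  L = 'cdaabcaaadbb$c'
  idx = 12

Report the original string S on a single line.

LF mapping: 9 12 1 2 6 10 3 4 5 13 7 8 0 11
Walk LF starting at row 12, prepending L[row]:
  step 1: row=12, L[12]='$', prepend. Next row=LF[12]=0
  step 2: row=0, L[0]='c', prepend. Next row=LF[0]=9
  step 3: row=9, L[9]='d', prepend. Next row=LF[9]=13
  step 4: row=13, L[13]='c', prepend. Next row=LF[13]=11
  step 5: row=11, L[11]='b', prepend. Next row=LF[11]=8
  step 6: row=8, L[8]='a', prepend. Next row=LF[8]=5
  step 7: row=5, L[5]='c', prepend. Next row=LF[5]=10
  step 8: row=10, L[10]='b', prepend. Next row=LF[10]=7
  step 9: row=7, L[7]='a', prepend. Next row=LF[7]=4
  step 10: row=4, L[4]='b', prepend. Next row=LF[4]=6
  step 11: row=6, L[6]='a', prepend. Next row=LF[6]=3
  step 12: row=3, L[3]='a', prepend. Next row=LF[3]=2
  step 13: row=2, L[2]='a', prepend. Next row=LF[2]=1
  step 14: row=1, L[1]='d', prepend. Next row=LF[1]=12
Reversed output: daaababcabcdc$

Answer: daaababcabcdc$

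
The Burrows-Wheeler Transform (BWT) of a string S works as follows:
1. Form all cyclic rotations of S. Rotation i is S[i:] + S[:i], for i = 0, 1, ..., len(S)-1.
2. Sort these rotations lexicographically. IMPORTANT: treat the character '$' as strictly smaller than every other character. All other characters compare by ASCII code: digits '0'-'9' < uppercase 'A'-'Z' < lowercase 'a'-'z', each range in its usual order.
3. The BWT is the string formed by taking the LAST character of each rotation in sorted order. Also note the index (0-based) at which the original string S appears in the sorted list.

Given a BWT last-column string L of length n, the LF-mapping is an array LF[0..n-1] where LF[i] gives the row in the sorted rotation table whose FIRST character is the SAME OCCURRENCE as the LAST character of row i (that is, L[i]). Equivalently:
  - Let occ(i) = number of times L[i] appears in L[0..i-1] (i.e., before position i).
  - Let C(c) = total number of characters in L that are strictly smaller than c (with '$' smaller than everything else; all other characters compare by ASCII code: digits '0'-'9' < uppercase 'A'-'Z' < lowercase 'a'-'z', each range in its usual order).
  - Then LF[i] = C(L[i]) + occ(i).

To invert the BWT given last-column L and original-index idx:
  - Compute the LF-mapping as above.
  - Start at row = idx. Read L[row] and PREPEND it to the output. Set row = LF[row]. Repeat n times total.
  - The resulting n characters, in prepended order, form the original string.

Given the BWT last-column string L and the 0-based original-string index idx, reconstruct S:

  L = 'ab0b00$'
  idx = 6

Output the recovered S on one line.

Answer: b0b00a$

Derivation:
LF mapping: 4 5 1 6 2 3 0
Walk LF starting at row 6, prepending L[row]:
  step 1: row=6, L[6]='$', prepend. Next row=LF[6]=0
  step 2: row=0, L[0]='a', prepend. Next row=LF[0]=4
  step 3: row=4, L[4]='0', prepend. Next row=LF[4]=2
  step 4: row=2, L[2]='0', prepend. Next row=LF[2]=1
  step 5: row=1, L[1]='b', prepend. Next row=LF[1]=5
  step 6: row=5, L[5]='0', prepend. Next row=LF[5]=3
  step 7: row=3, L[3]='b', prepend. Next row=LF[3]=6
Reversed output: b0b00a$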